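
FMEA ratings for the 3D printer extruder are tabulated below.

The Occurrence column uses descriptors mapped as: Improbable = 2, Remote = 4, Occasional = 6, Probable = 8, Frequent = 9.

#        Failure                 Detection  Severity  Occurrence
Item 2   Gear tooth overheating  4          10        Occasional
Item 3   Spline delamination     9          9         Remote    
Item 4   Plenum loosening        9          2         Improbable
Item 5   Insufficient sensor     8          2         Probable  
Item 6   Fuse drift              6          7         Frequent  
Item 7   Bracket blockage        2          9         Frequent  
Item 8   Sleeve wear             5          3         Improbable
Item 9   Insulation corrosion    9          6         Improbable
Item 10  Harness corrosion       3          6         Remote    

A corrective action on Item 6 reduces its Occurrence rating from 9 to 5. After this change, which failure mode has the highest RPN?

Item 3

RPN = Severity × Occurrence × Detection:
  Item 2: 10 × 6 × 4 = 240
  Item 3: 9 × 4 × 9 = 324
  Item 4: 2 × 2 × 9 = 36
  Item 5: 2 × 8 × 8 = 128
  Item 6: 7 × 9 × 6 = 378
  Item 7: 9 × 9 × 2 = 162
  Item 8: 3 × 2 × 5 = 30
  Item 9: 6 × 2 × 9 = 108
  Item 10: 6 × 4 × 3 = 72
After action: Item 6 → 7 × 5 × 6 = 210.
Revised RPNs: Item 3=324, Item 2=240, Item 6=210, Item 7=162, Item 5=128, Item 9=108, Item 10=72, Item 4=36, Item 8=30.
Highest is now Item 3 (324).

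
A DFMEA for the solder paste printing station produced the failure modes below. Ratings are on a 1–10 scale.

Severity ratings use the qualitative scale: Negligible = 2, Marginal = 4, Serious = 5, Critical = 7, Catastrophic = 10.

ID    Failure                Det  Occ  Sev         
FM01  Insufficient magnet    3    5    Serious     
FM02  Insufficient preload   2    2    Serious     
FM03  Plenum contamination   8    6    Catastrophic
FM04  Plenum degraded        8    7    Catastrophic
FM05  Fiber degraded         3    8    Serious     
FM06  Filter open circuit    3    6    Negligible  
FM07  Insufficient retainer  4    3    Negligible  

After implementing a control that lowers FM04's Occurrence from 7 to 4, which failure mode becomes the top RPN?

FM03

RPN = Severity × Occurrence × Detection:
  FM01: 5 × 5 × 3 = 75
  FM02: 5 × 2 × 2 = 20
  FM03: 10 × 6 × 8 = 480
  FM04: 10 × 7 × 8 = 560
  FM05: 5 × 8 × 3 = 120
  FM06: 2 × 6 × 3 = 36
  FM07: 2 × 3 × 4 = 24
After action: FM04 → 10 × 4 × 8 = 320.
Revised RPNs: FM03=480, FM04=320, FM05=120, FM01=75, FM06=36, FM07=24, FM02=20.
Highest is now FM03 (480).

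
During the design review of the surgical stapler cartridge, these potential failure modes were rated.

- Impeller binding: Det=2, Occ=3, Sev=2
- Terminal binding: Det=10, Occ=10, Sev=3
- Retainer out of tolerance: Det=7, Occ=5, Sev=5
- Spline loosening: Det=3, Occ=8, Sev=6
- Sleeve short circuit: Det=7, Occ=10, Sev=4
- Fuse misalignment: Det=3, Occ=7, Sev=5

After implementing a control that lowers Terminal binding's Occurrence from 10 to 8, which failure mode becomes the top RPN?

RPN = Severity × Occurrence × Detection:
  Impeller binding: 2 × 3 × 2 = 12
  Terminal binding: 3 × 10 × 10 = 300
  Retainer out of tolerance: 5 × 5 × 7 = 175
  Spline loosening: 6 × 8 × 3 = 144
  Sleeve short circuit: 4 × 10 × 7 = 280
  Fuse misalignment: 5 × 7 × 3 = 105
After action: Terminal binding → 3 × 8 × 10 = 240.
Revised RPNs: Sleeve short circuit=280, Terminal binding=240, Retainer out of tolerance=175, Spline loosening=144, Fuse misalignment=105, Impeller binding=12.
Highest is now Sleeve short circuit (280).

Sleeve short circuit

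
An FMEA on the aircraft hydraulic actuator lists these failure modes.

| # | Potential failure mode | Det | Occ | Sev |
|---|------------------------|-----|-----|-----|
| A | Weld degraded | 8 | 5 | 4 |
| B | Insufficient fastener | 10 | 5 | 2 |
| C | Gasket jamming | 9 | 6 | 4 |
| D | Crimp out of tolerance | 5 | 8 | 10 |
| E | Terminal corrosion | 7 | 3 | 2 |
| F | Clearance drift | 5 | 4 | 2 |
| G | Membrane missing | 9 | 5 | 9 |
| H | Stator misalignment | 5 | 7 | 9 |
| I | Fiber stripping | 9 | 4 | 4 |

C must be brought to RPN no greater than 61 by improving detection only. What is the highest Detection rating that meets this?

C: S=4, O=6, D=9 → current RPN = 216.
Fixed product = 24. Need 24 × D ≤ 61, so D ≤ 61/24 = 2.54.
Maximum integer Detection rating = 2 (gives RPN 48; D=3 would give 72 > 61).

2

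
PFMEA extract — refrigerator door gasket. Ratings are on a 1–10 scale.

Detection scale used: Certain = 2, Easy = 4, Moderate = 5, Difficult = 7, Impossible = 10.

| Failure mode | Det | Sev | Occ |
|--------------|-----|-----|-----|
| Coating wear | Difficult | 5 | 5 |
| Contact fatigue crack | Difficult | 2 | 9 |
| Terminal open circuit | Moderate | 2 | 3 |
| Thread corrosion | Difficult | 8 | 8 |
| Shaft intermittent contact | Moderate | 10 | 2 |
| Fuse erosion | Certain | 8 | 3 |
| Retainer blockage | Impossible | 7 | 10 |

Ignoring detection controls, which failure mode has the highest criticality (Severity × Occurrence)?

Criticality = Severity × Occurrence:
  Coating wear: 5 × 5 = 25
  Contact fatigue crack: 2 × 9 = 18
  Terminal open circuit: 2 × 3 = 6
  Thread corrosion: 8 × 8 = 64
  Shaft intermittent contact: 10 × 2 = 20
  Fuse erosion: 8 × 3 = 24
  Retainer blockage: 7 × 10 = 70
Highest criticality is 70 → Retainer blockage.

Retainer blockage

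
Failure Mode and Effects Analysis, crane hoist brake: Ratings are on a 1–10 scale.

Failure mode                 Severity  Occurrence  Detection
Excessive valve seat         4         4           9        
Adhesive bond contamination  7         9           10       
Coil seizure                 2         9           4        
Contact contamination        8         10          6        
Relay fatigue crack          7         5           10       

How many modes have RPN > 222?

RPN = Severity × Occurrence × Detection:
  Excessive valve seat: 4 × 4 × 9 = 144
  Adhesive bond contamination: 7 × 9 × 10 = 630
  Coil seizure: 2 × 9 × 4 = 72
  Contact contamination: 8 × 10 × 6 = 480
  Relay fatigue crack: 7 × 5 × 10 = 350
Modes with RPN > 222: Adhesive bond contamination (630), Contact contamination (480), Relay fatigue crack (350) → 3.

3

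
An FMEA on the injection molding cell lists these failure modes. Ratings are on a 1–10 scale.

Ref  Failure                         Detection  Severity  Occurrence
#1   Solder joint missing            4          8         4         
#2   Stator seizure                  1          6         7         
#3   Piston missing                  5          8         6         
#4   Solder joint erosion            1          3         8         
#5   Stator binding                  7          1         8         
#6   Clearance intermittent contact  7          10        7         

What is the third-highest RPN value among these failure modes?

128

RPN = Severity × Occurrence × Detection:
  #1: 8 × 4 × 4 = 128
  #2: 6 × 7 × 1 = 42
  #3: 8 × 6 × 5 = 240
  #4: 3 × 8 × 1 = 24
  #5: 1 × 8 × 7 = 56
  #6: 10 × 7 × 7 = 490
Sorted descending: 490, 240, 128, 56, 42, 24.
The third-highest RPN is 128 (#1).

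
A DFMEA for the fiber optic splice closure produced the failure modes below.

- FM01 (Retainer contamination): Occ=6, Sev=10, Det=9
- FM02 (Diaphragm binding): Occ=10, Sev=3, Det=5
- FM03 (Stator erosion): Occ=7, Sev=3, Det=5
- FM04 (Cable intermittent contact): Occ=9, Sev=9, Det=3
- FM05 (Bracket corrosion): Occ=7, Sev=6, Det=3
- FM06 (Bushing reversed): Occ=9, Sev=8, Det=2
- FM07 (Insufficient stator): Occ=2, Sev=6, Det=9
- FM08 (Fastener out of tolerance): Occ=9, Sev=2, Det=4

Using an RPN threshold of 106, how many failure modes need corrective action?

RPN = Severity × Occurrence × Detection:
  FM01: 10 × 6 × 9 = 540
  FM02: 3 × 10 × 5 = 150
  FM03: 3 × 7 × 5 = 105
  FM04: 9 × 9 × 3 = 243
  FM05: 6 × 7 × 3 = 126
  FM06: 8 × 9 × 2 = 144
  FM07: 6 × 2 × 9 = 108
  FM08: 2 × 9 × 4 = 72
Modes with RPN ≥ 106: FM01 (540), FM02 (150), FM04 (243), FM05 (126), FM06 (144), FM07 (108) → 6.

6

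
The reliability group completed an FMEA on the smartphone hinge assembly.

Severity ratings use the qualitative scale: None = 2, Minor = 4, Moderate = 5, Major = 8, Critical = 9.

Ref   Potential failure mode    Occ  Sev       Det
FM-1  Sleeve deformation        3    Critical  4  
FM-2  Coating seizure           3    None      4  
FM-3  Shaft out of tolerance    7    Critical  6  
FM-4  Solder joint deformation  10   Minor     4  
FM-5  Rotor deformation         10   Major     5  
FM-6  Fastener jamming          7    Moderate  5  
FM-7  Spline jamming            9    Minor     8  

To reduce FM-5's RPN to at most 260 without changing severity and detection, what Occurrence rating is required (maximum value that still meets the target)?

FM-5: S=8, O=10, D=5 → current RPN = 400.
Fixed product = 40. Need 40 × O ≤ 260, so O ≤ 260/40 = 6.50.
Maximum integer Occurrence rating = 6 (gives RPN 240; O=7 would give 280 > 260).

6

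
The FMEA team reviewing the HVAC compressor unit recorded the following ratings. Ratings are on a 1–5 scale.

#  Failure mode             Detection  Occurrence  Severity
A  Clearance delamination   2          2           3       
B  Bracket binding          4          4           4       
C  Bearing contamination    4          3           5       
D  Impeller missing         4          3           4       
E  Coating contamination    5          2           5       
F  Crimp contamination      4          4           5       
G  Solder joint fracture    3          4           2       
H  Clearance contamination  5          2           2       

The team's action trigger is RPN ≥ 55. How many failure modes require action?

RPN = Severity × Occurrence × Detection:
  A: 3 × 2 × 2 = 12
  B: 4 × 4 × 4 = 64
  C: 5 × 3 × 4 = 60
  D: 4 × 3 × 4 = 48
  E: 5 × 2 × 5 = 50
  F: 5 × 4 × 4 = 80
  G: 2 × 4 × 3 = 24
  H: 2 × 2 × 5 = 20
Modes with RPN ≥ 55: B (64), C (60), F (80) → 3.

3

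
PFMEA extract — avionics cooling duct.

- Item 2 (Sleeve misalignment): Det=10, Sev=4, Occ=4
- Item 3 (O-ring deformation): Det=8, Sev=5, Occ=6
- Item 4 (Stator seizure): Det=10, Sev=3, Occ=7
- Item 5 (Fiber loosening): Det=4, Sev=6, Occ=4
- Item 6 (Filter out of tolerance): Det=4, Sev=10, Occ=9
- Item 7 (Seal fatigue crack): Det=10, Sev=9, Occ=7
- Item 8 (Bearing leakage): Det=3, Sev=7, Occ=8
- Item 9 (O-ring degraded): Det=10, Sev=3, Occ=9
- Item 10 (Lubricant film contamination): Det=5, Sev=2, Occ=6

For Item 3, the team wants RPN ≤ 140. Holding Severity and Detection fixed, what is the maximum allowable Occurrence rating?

3

Item 3: S=5, O=6, D=8 → current RPN = 240.
Fixed product = 40. Need 40 × O ≤ 140, so O ≤ 140/40 = 3.50.
Maximum integer Occurrence rating = 3 (gives RPN 120; O=4 would give 160 > 140).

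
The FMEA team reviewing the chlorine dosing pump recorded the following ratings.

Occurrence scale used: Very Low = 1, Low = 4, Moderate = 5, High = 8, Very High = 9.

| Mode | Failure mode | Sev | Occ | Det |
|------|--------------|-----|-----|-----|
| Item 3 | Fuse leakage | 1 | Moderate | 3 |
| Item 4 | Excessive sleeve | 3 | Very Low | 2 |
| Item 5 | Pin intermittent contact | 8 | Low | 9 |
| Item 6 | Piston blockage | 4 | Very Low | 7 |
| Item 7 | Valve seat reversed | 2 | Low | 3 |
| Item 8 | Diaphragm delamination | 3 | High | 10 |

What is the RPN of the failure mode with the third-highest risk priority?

RPN = Severity × Occurrence × Detection:
  Item 3: 1 × 5 × 3 = 15
  Item 4: 3 × 1 × 2 = 6
  Item 5: 8 × 4 × 9 = 288
  Item 6: 4 × 1 × 7 = 28
  Item 7: 2 × 4 × 3 = 24
  Item 8: 3 × 8 × 10 = 240
Sorted descending: 288, 240, 28, 24, 15, 6.
The third-highest RPN is 28 (Item 6).

28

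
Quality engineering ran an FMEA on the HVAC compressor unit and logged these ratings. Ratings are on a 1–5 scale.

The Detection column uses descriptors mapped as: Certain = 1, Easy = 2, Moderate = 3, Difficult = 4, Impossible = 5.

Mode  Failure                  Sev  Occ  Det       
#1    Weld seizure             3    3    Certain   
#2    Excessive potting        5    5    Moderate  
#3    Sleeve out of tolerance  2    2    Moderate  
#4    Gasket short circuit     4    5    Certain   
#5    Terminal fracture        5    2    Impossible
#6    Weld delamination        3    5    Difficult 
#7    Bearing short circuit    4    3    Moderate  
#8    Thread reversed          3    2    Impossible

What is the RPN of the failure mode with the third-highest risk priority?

50

RPN = Severity × Occurrence × Detection:
  #1: 3 × 3 × 1 = 9
  #2: 5 × 5 × 3 = 75
  #3: 2 × 2 × 3 = 12
  #4: 4 × 5 × 1 = 20
  #5: 5 × 2 × 5 = 50
  #6: 3 × 5 × 4 = 60
  #7: 4 × 3 × 3 = 36
  #8: 3 × 2 × 5 = 30
Sorted descending: 75, 60, 50, 36, 30, 20, 12, 9.
The third-highest RPN is 50 (#5).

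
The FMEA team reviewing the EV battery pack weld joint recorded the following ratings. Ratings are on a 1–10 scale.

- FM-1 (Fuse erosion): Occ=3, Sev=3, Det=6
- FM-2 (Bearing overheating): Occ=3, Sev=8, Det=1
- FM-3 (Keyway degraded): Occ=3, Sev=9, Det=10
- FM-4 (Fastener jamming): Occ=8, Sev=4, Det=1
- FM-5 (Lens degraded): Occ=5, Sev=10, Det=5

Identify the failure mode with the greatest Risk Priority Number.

RPN = Severity × Occurrence × Detection:
  FM-1: 3 × 3 × 6 = 54
  FM-2: 8 × 3 × 1 = 24
  FM-3: 9 × 3 × 10 = 270
  FM-4: 4 × 8 × 1 = 32
  FM-5: 10 × 5 × 5 = 250
Highest RPN is 270 → FM-3.

FM-3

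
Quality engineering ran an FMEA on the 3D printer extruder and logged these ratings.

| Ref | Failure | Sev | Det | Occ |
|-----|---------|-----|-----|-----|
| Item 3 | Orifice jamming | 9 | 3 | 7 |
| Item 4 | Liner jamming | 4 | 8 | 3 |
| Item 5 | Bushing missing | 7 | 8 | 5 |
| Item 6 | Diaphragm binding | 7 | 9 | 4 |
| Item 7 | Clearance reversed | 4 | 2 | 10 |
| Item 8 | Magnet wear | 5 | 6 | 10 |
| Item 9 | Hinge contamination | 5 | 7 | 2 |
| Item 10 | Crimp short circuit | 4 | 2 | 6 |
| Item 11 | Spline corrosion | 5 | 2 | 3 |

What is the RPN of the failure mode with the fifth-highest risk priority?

96

RPN = Severity × Occurrence × Detection:
  Item 3: 9 × 7 × 3 = 189
  Item 4: 4 × 3 × 8 = 96
  Item 5: 7 × 5 × 8 = 280
  Item 6: 7 × 4 × 9 = 252
  Item 7: 4 × 10 × 2 = 80
  Item 8: 5 × 10 × 6 = 300
  Item 9: 5 × 2 × 7 = 70
  Item 10: 4 × 6 × 2 = 48
  Item 11: 5 × 3 × 2 = 30
Sorted descending: 300, 280, 252, 189, 96, 80, 70, 48, 30.
The fifth-highest RPN is 96 (Item 4).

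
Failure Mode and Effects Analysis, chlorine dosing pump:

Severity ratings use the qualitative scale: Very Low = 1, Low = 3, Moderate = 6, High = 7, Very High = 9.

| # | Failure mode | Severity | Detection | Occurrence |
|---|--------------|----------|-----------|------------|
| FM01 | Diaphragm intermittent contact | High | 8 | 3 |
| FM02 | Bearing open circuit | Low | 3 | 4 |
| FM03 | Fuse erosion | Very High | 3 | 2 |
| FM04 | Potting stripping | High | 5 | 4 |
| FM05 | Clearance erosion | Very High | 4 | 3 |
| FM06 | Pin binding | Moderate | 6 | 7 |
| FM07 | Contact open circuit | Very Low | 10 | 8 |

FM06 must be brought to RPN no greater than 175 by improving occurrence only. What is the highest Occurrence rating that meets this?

FM06: S=6, O=7, D=6 → current RPN = 252.
Fixed product = 36. Need 36 × O ≤ 175, so O ≤ 175/36 = 4.86.
Maximum integer Occurrence rating = 4 (gives RPN 144; O=5 would give 180 > 175).

4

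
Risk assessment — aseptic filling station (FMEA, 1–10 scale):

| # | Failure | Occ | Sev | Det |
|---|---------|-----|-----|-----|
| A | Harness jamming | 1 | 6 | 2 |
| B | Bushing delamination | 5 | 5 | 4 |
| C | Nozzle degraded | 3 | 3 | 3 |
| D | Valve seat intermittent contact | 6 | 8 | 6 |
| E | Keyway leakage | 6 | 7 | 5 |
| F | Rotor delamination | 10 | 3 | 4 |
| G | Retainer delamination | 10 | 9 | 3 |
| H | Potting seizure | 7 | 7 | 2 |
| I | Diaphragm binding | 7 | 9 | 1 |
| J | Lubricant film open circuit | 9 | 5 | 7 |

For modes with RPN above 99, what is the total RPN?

RPN = Severity × Occurrence × Detection:
  A: 6 × 1 × 2 = 12
  B: 5 × 5 × 4 = 100
  C: 3 × 3 × 3 = 27
  D: 8 × 6 × 6 = 288
  E: 7 × 6 × 5 = 210
  F: 3 × 10 × 4 = 120
  G: 9 × 10 × 3 = 270
  H: 7 × 7 × 2 = 98
  I: 9 × 7 × 1 = 63
  J: 5 × 9 × 7 = 315
RPN > 99: B (100), D (288), E (210), F (120), G (270), J (315).
Sum: 100 + 288 + 210 + 120 + 270 + 315 = 1303.

1303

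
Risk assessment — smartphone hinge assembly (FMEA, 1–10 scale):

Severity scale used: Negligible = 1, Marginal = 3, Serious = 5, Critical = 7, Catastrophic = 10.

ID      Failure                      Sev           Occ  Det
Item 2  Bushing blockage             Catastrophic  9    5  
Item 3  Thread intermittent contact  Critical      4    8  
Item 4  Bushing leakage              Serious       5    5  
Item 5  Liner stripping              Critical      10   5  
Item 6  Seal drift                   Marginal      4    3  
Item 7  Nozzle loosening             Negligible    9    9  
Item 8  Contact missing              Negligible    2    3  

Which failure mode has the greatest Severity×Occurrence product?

Criticality = Severity × Occurrence:
  Item 2: 10 × 9 = 90
  Item 3: 7 × 4 = 28
  Item 4: 5 × 5 = 25
  Item 5: 7 × 10 = 70
  Item 6: 3 × 4 = 12
  Item 7: 1 × 9 = 9
  Item 8: 1 × 2 = 2
Highest criticality is 90 → Item 2.

Item 2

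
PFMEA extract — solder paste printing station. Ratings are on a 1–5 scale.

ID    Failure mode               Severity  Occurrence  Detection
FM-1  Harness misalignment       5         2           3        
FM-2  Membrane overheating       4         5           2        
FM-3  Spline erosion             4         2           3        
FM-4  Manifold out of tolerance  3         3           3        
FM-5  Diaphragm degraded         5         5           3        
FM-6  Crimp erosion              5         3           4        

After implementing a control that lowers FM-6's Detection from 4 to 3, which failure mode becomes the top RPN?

RPN = Severity × Occurrence × Detection:
  FM-1: 5 × 2 × 3 = 30
  FM-2: 4 × 5 × 2 = 40
  FM-3: 4 × 2 × 3 = 24
  FM-4: 3 × 3 × 3 = 27
  FM-5: 5 × 5 × 3 = 75
  FM-6: 5 × 3 × 4 = 60
After action: FM-6 → 5 × 3 × 3 = 45.
Revised RPNs: FM-5=75, FM-6=45, FM-2=40, FM-1=30, FM-4=27, FM-3=24.
Highest is now FM-5 (75).

FM-5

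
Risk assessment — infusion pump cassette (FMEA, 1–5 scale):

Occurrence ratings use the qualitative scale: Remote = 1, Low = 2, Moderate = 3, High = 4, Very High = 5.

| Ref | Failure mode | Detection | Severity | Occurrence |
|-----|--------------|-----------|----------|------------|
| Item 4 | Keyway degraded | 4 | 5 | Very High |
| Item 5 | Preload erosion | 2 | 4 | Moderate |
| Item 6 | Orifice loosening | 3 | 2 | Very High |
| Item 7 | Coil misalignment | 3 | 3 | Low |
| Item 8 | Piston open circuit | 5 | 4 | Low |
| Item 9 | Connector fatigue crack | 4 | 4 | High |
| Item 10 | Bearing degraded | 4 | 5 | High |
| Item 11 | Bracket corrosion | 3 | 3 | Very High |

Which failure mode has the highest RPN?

Item 4

RPN = Severity × Occurrence × Detection:
  Item 4: 5 × 5 × 4 = 100
  Item 5: 4 × 3 × 2 = 24
  Item 6: 2 × 5 × 3 = 30
  Item 7: 3 × 2 × 3 = 18
  Item 8: 4 × 2 × 5 = 40
  Item 9: 4 × 4 × 4 = 64
  Item 10: 5 × 4 × 4 = 80
  Item 11: 3 × 5 × 3 = 45
Highest RPN is 100 → Item 4.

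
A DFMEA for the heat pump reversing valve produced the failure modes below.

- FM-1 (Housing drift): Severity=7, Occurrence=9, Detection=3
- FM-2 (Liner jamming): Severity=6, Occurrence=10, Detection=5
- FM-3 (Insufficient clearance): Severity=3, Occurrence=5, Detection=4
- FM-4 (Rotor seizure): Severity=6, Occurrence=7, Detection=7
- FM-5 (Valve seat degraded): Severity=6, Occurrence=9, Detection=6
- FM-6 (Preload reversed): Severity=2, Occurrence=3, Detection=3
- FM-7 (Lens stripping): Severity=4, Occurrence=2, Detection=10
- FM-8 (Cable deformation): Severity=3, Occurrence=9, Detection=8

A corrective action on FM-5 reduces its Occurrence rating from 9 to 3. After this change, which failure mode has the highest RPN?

FM-2

RPN = Severity × Occurrence × Detection:
  FM-1: 7 × 9 × 3 = 189
  FM-2: 6 × 10 × 5 = 300
  FM-3: 3 × 5 × 4 = 60
  FM-4: 6 × 7 × 7 = 294
  FM-5: 6 × 9 × 6 = 324
  FM-6: 2 × 3 × 3 = 18
  FM-7: 4 × 2 × 10 = 80
  FM-8: 3 × 9 × 8 = 216
After action: FM-5 → 6 × 3 × 6 = 108.
Revised RPNs: FM-2=300, FM-4=294, FM-8=216, FM-1=189, FM-5=108, FM-7=80, FM-3=60, FM-6=18.
Highest is now FM-2 (300).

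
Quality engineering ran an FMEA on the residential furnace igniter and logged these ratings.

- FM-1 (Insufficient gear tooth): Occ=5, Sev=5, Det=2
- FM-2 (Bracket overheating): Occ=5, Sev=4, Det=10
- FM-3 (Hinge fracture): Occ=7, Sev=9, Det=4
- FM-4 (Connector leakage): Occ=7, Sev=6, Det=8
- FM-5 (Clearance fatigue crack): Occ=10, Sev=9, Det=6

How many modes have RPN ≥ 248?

RPN = Severity × Occurrence × Detection:
  FM-1: 5 × 5 × 2 = 50
  FM-2: 4 × 5 × 10 = 200
  FM-3: 9 × 7 × 4 = 252
  FM-4: 6 × 7 × 8 = 336
  FM-5: 9 × 10 × 6 = 540
Modes with RPN ≥ 248: FM-3 (252), FM-4 (336), FM-5 (540) → 3.

3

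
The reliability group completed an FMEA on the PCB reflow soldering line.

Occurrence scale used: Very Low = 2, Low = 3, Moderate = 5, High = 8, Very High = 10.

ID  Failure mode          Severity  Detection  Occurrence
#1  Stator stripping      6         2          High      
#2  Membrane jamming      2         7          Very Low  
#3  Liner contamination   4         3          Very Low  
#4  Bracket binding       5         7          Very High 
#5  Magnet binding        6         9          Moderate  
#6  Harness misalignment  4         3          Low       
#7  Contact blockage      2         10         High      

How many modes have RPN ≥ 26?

6

RPN = Severity × Occurrence × Detection:
  #1: 6 × 8 × 2 = 96
  #2: 2 × 2 × 7 = 28
  #3: 4 × 2 × 3 = 24
  #4: 5 × 10 × 7 = 350
  #5: 6 × 5 × 9 = 270
  #6: 4 × 3 × 3 = 36
  #7: 2 × 8 × 10 = 160
Modes with RPN ≥ 26: #1 (96), #2 (28), #4 (350), #5 (270), #6 (36), #7 (160) → 6.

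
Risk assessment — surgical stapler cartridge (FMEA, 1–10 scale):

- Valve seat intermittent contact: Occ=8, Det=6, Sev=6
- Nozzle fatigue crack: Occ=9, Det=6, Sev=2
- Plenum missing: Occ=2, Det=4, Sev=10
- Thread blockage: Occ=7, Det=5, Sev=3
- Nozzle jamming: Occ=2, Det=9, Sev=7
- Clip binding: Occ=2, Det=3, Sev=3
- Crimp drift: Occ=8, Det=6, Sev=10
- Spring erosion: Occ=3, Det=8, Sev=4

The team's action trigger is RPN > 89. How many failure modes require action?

6

RPN = Severity × Occurrence × Detection:
  Valve seat intermittent contact: 6 × 8 × 6 = 288
  Nozzle fatigue crack: 2 × 9 × 6 = 108
  Plenum missing: 10 × 2 × 4 = 80
  Thread blockage: 3 × 7 × 5 = 105
  Nozzle jamming: 7 × 2 × 9 = 126
  Clip binding: 3 × 2 × 3 = 18
  Crimp drift: 10 × 8 × 6 = 480
  Spring erosion: 4 × 3 × 8 = 96
Modes with RPN > 89: Valve seat intermittent contact (288), Nozzle fatigue crack (108), Thread blockage (105), Nozzle jamming (126), Crimp drift (480), Spring erosion (96) → 6.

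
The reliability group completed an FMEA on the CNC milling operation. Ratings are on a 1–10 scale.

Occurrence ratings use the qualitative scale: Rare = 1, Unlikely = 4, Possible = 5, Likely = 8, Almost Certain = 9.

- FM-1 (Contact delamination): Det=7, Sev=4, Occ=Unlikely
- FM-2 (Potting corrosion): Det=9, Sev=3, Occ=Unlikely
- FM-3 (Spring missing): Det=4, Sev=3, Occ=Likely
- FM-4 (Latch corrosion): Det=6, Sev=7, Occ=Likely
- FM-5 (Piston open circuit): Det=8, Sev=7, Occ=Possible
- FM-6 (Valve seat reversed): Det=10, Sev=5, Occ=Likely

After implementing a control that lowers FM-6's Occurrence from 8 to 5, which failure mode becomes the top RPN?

FM-4

RPN = Severity × Occurrence × Detection:
  FM-1: 4 × 4 × 7 = 112
  FM-2: 3 × 4 × 9 = 108
  FM-3: 3 × 8 × 4 = 96
  FM-4: 7 × 8 × 6 = 336
  FM-5: 7 × 5 × 8 = 280
  FM-6: 5 × 8 × 10 = 400
After action: FM-6 → 5 × 5 × 10 = 250.
Revised RPNs: FM-4=336, FM-5=280, FM-6=250, FM-1=112, FM-2=108, FM-3=96.
Highest is now FM-4 (336).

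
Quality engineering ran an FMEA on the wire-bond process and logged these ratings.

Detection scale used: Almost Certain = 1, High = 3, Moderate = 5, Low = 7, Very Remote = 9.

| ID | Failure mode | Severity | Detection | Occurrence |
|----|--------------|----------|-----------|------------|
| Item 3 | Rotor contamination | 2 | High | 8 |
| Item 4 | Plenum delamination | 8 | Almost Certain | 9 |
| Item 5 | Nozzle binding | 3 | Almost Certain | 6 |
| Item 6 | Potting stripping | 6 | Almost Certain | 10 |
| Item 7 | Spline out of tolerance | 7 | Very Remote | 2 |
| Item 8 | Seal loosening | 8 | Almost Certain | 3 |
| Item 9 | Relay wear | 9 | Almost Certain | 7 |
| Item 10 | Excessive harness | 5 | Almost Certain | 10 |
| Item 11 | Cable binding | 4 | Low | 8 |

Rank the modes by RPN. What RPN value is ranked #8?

24

RPN = Severity × Occurrence × Detection:
  Item 3: 2 × 8 × 3 = 48
  Item 4: 8 × 9 × 1 = 72
  Item 5: 3 × 6 × 1 = 18
  Item 6: 6 × 10 × 1 = 60
  Item 7: 7 × 2 × 9 = 126
  Item 8: 8 × 3 × 1 = 24
  Item 9: 9 × 7 × 1 = 63
  Item 10: 5 × 10 × 1 = 50
  Item 11: 4 × 8 × 7 = 224
Sorted descending: 224, 126, 72, 63, 60, 50, 48, 24, 18.
The eighth-highest RPN is 24 (Item 8).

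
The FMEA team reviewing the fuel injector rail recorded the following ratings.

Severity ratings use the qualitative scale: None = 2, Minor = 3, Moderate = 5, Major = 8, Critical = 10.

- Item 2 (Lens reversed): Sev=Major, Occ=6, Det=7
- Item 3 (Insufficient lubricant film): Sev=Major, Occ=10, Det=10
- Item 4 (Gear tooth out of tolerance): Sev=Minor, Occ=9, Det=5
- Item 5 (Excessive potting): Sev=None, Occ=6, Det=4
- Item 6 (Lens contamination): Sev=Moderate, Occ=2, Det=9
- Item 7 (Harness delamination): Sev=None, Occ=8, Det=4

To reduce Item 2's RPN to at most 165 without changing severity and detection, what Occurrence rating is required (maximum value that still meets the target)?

Item 2: S=8, O=6, D=7 → current RPN = 336.
Fixed product = 56. Need 56 × O ≤ 165, so O ≤ 165/56 = 2.95.
Maximum integer Occurrence rating = 2 (gives RPN 112; O=3 would give 168 > 165).

2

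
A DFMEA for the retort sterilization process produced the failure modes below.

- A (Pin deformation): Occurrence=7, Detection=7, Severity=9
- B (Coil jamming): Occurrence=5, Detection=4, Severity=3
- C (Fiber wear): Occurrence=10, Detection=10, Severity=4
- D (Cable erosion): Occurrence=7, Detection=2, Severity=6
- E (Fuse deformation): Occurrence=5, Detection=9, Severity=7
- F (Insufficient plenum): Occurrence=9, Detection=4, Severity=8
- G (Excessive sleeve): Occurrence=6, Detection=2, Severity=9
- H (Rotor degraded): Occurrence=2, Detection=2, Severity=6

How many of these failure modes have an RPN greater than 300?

RPN = Severity × Occurrence × Detection:
  A: 9 × 7 × 7 = 441
  B: 3 × 5 × 4 = 60
  C: 4 × 10 × 10 = 400
  D: 6 × 7 × 2 = 84
  E: 7 × 5 × 9 = 315
  F: 8 × 9 × 4 = 288
  G: 9 × 6 × 2 = 108
  H: 6 × 2 × 2 = 24
Modes with RPN > 300: A (441), C (400), E (315) → 3.

3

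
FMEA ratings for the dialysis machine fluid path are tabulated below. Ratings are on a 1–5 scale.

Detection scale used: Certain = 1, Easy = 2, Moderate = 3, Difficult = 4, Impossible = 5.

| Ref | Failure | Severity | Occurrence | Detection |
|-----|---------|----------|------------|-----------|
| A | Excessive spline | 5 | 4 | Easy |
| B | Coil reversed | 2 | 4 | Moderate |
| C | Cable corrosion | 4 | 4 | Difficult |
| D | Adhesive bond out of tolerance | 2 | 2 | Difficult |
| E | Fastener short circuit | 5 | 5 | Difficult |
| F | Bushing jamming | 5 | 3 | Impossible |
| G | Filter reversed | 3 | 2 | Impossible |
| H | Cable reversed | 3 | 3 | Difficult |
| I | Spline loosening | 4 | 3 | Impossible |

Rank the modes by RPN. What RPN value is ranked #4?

60

RPN = Severity × Occurrence × Detection:
  A: 5 × 4 × 2 = 40
  B: 2 × 4 × 3 = 24
  C: 4 × 4 × 4 = 64
  D: 2 × 2 × 4 = 16
  E: 5 × 5 × 4 = 100
  F: 5 × 3 × 5 = 75
  G: 3 × 2 × 5 = 30
  H: 3 × 3 × 4 = 36
  I: 4 × 3 × 5 = 60
Sorted descending: 100, 75, 64, 60, 40, 36, 30, 24, 16.
The fourth-highest RPN is 60 (I).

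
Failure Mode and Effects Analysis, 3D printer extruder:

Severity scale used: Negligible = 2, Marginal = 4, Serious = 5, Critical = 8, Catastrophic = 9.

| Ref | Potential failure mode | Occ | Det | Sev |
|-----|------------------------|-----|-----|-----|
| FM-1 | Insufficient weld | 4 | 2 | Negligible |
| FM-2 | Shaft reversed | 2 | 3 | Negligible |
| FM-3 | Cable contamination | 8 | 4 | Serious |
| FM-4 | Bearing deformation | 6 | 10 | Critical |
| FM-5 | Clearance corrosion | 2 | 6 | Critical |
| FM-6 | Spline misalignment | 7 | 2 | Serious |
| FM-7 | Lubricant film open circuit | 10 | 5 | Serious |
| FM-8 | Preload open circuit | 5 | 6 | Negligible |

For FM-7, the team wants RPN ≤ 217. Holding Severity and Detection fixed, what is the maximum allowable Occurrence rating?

8

FM-7: S=5, O=10, D=5 → current RPN = 250.
Fixed product = 25. Need 25 × O ≤ 217, so O ≤ 217/25 = 8.68.
Maximum integer Occurrence rating = 8 (gives RPN 200; O=9 would give 225 > 217).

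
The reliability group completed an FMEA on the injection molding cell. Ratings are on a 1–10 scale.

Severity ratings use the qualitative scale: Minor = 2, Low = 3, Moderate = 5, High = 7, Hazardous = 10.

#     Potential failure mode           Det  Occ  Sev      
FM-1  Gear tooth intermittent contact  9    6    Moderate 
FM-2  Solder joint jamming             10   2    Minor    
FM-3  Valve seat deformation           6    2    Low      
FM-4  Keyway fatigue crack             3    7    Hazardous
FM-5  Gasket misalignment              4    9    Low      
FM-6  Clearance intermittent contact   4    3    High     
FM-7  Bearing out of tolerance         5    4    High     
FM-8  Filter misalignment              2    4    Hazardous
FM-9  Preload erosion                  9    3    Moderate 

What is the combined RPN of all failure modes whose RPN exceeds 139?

RPN = Severity × Occurrence × Detection:
  FM-1: 5 × 6 × 9 = 270
  FM-2: 2 × 2 × 10 = 40
  FM-3: 3 × 2 × 6 = 36
  FM-4: 10 × 7 × 3 = 210
  FM-5: 3 × 9 × 4 = 108
  FM-6: 7 × 3 × 4 = 84
  FM-7: 7 × 4 × 5 = 140
  FM-8: 10 × 4 × 2 = 80
  FM-9: 5 × 3 × 9 = 135
RPN > 139: FM-1 (270), FM-4 (210), FM-7 (140).
Sum: 270 + 210 + 140 = 620.

620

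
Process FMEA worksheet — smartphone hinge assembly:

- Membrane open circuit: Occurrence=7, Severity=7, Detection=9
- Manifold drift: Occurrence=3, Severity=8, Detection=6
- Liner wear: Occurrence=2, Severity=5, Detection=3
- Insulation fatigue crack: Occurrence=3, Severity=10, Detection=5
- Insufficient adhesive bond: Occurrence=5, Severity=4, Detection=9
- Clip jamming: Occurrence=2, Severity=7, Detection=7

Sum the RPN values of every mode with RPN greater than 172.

621

RPN = Severity × Occurrence × Detection:
  Membrane open circuit: 7 × 7 × 9 = 441
  Manifold drift: 8 × 3 × 6 = 144
  Liner wear: 5 × 2 × 3 = 30
  Insulation fatigue crack: 10 × 3 × 5 = 150
  Insufficient adhesive bond: 4 × 5 × 9 = 180
  Clip jamming: 7 × 2 × 7 = 98
RPN > 172: Membrane open circuit (441), Insufficient adhesive bond (180).
Sum: 441 + 180 = 621.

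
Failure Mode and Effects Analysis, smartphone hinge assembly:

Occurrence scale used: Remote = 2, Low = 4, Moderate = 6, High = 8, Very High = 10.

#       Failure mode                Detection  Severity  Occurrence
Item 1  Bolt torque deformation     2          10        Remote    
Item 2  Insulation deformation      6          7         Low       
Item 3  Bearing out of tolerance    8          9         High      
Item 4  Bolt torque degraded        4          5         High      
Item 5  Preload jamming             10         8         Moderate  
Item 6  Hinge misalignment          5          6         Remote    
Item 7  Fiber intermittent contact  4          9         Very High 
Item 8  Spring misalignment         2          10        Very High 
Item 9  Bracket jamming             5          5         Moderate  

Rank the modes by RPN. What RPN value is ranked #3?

RPN = Severity × Occurrence × Detection:
  Item 1: 10 × 2 × 2 = 40
  Item 2: 7 × 4 × 6 = 168
  Item 3: 9 × 8 × 8 = 576
  Item 4: 5 × 8 × 4 = 160
  Item 5: 8 × 6 × 10 = 480
  Item 6: 6 × 2 × 5 = 60
  Item 7: 9 × 10 × 4 = 360
  Item 8: 10 × 10 × 2 = 200
  Item 9: 5 × 6 × 5 = 150
Sorted descending: 576, 480, 360, 200, 168, 160, 150, 60, 40.
The third-highest RPN is 360 (Item 7).

360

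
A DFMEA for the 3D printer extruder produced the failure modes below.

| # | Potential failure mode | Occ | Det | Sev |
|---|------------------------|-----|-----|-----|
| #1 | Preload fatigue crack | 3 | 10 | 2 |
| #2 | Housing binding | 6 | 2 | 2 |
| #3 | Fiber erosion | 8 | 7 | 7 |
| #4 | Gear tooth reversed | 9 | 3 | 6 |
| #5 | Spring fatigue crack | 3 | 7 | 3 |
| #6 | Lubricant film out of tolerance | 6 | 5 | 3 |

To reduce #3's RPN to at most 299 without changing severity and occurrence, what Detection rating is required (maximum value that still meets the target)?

#3: S=7, O=8, D=7 → current RPN = 392.
Fixed product = 56. Need 56 × D ≤ 299, so D ≤ 299/56 = 5.34.
Maximum integer Detection rating = 5 (gives RPN 280; D=6 would give 336 > 299).

5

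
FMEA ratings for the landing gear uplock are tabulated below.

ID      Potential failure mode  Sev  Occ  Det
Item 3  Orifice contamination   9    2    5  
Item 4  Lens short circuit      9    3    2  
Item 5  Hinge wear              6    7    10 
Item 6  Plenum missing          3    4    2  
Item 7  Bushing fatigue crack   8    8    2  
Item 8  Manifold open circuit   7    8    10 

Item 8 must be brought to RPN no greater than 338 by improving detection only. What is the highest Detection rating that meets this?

Item 8: S=7, O=8, D=10 → current RPN = 560.
Fixed product = 56. Need 56 × D ≤ 338, so D ≤ 338/56 = 6.04.
Maximum integer Detection rating = 6 (gives RPN 336; D=7 would give 392 > 338).

6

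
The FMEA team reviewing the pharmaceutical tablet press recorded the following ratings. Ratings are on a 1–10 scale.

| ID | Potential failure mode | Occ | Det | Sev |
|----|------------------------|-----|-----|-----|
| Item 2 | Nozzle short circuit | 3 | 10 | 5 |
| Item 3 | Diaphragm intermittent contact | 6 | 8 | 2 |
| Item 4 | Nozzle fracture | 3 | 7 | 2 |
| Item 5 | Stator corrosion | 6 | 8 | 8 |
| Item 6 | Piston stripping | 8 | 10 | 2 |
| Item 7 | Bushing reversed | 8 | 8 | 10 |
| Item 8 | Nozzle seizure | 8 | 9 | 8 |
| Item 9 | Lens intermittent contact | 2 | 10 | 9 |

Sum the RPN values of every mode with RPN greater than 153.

1940

RPN = Severity × Occurrence × Detection:
  Item 2: 5 × 3 × 10 = 150
  Item 3: 2 × 6 × 8 = 96
  Item 4: 2 × 3 × 7 = 42
  Item 5: 8 × 6 × 8 = 384
  Item 6: 2 × 8 × 10 = 160
  Item 7: 10 × 8 × 8 = 640
  Item 8: 8 × 8 × 9 = 576
  Item 9: 9 × 2 × 10 = 180
RPN > 153: Item 5 (384), Item 6 (160), Item 7 (640), Item 8 (576), Item 9 (180).
Sum: 384 + 160 + 640 + 576 + 180 = 1940.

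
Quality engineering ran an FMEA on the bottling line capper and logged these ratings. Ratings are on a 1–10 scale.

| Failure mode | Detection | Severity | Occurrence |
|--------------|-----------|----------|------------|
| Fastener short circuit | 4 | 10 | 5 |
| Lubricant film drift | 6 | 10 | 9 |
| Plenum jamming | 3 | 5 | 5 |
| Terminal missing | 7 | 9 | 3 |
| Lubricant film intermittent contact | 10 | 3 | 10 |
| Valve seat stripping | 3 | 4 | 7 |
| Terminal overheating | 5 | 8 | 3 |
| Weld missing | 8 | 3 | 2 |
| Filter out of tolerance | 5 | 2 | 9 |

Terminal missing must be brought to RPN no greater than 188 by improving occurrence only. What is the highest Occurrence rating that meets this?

2

Terminal missing: S=9, O=3, D=7 → current RPN = 189.
Fixed product = 63. Need 63 × O ≤ 188, so O ≤ 188/63 = 2.98.
Maximum integer Occurrence rating = 2 (gives RPN 126; O=3 would give 189 > 188).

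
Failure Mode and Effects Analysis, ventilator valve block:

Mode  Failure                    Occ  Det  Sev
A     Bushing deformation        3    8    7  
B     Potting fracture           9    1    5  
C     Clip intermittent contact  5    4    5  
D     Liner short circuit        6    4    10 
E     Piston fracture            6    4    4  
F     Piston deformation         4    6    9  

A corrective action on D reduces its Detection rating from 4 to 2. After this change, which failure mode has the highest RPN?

F

RPN = Severity × Occurrence × Detection:
  A: 7 × 3 × 8 = 168
  B: 5 × 9 × 1 = 45
  C: 5 × 5 × 4 = 100
  D: 10 × 6 × 4 = 240
  E: 4 × 6 × 4 = 96
  F: 9 × 4 × 6 = 216
After action: D → 10 × 6 × 2 = 120.
Revised RPNs: F=216, A=168, D=120, C=100, E=96, B=45.
Highest is now F (216).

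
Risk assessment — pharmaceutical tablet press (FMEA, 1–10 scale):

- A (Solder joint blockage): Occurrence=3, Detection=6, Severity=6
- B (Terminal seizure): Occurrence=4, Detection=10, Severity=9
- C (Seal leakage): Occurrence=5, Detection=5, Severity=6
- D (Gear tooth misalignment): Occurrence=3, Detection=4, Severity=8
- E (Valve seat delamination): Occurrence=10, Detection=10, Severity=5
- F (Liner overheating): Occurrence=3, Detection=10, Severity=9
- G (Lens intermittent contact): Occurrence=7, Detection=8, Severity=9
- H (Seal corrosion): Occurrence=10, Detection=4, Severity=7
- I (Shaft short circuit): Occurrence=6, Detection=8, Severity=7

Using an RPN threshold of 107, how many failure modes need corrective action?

RPN = Severity × Occurrence × Detection:
  A: 6 × 3 × 6 = 108
  B: 9 × 4 × 10 = 360
  C: 6 × 5 × 5 = 150
  D: 8 × 3 × 4 = 96
  E: 5 × 10 × 10 = 500
  F: 9 × 3 × 10 = 270
  G: 9 × 7 × 8 = 504
  H: 7 × 10 × 4 = 280
  I: 7 × 6 × 8 = 336
Modes with RPN ≥ 107: A (108), B (360), C (150), E (500), F (270), G (504), H (280), I (336) → 8.

8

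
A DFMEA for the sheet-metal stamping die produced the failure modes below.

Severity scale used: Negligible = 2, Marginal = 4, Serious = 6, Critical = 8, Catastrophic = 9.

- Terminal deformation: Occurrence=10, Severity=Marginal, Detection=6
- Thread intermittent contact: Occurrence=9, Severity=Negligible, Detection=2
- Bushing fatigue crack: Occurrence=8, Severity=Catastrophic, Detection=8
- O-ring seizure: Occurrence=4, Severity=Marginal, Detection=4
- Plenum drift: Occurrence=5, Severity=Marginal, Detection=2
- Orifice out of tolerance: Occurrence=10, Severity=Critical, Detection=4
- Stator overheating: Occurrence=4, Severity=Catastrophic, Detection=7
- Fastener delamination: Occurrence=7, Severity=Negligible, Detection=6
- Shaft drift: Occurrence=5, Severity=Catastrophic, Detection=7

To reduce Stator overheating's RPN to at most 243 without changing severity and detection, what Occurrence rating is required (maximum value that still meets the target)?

3

Stator overheating: S=9, O=4, D=7 → current RPN = 252.
Fixed product = 63. Need 63 × O ≤ 243, so O ≤ 243/63 = 3.86.
Maximum integer Occurrence rating = 3 (gives RPN 189; O=4 would give 252 > 243).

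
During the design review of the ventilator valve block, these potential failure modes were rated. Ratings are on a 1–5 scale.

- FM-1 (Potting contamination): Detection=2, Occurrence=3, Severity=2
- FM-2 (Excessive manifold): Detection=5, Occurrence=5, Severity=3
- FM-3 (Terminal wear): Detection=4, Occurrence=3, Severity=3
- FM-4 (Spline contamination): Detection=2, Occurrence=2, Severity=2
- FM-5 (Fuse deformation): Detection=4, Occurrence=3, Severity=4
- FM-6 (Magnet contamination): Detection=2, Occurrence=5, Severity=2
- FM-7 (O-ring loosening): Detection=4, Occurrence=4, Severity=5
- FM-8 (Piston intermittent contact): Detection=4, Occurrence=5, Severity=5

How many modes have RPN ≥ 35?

RPN = Severity × Occurrence × Detection:
  FM-1: 2 × 3 × 2 = 12
  FM-2: 3 × 5 × 5 = 75
  FM-3: 3 × 3 × 4 = 36
  FM-4: 2 × 2 × 2 = 8
  FM-5: 4 × 3 × 4 = 48
  FM-6: 2 × 5 × 2 = 20
  FM-7: 5 × 4 × 4 = 80
  FM-8: 5 × 5 × 4 = 100
Modes with RPN ≥ 35: FM-2 (75), FM-3 (36), FM-5 (48), FM-7 (80), FM-8 (100) → 5.

5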